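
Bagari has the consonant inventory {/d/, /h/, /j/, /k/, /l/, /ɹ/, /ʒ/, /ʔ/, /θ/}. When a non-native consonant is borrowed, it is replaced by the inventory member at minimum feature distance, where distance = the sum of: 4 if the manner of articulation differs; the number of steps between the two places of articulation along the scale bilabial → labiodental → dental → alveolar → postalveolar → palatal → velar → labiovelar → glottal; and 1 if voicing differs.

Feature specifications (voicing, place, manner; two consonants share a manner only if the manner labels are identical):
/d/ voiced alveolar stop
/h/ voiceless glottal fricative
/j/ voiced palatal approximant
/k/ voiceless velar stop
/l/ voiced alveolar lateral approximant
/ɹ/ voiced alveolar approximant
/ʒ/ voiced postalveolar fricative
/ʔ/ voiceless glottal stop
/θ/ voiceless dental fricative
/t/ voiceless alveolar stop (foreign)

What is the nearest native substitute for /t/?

d

/d/ is closest: same manner (stop), place distance 0 (alveolar→alveolar), voicing differs (+1); total 1. Next closest is /k/ at distance 3.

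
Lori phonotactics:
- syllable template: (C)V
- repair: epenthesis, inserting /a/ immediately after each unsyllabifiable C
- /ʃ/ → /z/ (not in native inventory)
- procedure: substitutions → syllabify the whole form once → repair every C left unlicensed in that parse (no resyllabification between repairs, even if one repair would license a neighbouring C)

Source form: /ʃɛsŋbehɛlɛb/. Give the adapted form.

zɛsaŋabehɛlɛba

Substitution: /ʃ/ → /z/, giving /zɛsŋbehɛlɛb/.
Syllabifying with onset maximization leaves /s/, /ŋ/, /b/ stranded (no codas are permitted; onsets are limited to one consonant).
Inserting the epenthetic vowel yields /s/ → /sa/, /ŋ/ → /ŋa/, /b/ → /ba/.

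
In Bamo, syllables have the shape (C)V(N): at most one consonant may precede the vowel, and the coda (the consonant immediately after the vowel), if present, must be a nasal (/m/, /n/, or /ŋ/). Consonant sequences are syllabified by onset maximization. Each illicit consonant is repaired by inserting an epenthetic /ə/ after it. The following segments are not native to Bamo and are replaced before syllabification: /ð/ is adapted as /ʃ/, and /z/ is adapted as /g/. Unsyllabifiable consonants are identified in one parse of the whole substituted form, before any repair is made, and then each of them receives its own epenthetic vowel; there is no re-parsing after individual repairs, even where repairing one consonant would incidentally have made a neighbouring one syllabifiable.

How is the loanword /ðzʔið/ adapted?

ʃəgəʔiʃə

Substitution: /ð/ → /ʃ/, /z/ → /g/, giving /ʃgʔiʃ/.
Under (C)V(N), the unsyllabifiable consonants are /ʃ/, /g/, /ʃ/ (only a nasal (/m/, /n/, or /ŋ/) is licensed in coda position; onsets are limited to one consonant).
Each unlicensed consonant becomes the onset of a new syllable: /ʃ/ → /ʃə/, /g/ → /gə/, /ʃ/ → /ʃə/.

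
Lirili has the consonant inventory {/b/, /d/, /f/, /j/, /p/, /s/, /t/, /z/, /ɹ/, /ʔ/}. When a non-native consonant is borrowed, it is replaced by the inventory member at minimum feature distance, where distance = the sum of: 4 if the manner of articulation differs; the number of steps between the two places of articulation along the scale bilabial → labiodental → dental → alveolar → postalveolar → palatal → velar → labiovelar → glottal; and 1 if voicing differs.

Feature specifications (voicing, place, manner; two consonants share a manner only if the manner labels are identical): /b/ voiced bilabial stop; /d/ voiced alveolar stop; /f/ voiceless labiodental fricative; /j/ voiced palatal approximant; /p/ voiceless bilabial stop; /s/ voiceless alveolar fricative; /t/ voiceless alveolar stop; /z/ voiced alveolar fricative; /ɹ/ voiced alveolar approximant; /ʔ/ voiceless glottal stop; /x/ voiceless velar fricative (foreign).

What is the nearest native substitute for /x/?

s

/s/ is closest: same manner (fricative), place distance 3 (velar→alveolar), same voicing; total 3. Next closest is /z/ at distance 4.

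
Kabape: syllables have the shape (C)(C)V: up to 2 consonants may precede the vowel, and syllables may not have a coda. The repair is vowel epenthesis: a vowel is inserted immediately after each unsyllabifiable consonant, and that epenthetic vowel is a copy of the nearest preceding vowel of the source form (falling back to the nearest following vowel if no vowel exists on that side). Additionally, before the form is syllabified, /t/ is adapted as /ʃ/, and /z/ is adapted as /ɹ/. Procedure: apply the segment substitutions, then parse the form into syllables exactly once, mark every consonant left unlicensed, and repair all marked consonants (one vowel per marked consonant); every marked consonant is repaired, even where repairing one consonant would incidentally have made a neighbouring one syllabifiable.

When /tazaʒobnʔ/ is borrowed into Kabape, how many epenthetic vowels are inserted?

After substitution the input is /ʃaɹaʒobnʔ/.
The unsyllabifiable consonants are /b/, /n/, /ʔ/; each receives one epenthetic vowel.

3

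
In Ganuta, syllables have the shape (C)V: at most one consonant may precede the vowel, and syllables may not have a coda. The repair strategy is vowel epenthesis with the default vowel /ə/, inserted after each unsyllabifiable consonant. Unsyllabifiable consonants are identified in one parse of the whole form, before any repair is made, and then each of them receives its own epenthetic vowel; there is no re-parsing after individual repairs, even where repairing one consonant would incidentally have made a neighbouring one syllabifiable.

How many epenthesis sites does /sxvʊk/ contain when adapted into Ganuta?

The unsyllabifiable consonants are /s/, /x/, /k/; each receives one epenthetic vowel.

3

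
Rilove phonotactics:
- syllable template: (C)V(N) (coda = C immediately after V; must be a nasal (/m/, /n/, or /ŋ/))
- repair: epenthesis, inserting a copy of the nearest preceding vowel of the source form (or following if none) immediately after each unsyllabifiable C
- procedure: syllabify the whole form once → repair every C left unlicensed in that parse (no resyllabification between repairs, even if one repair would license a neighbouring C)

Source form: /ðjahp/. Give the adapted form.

ðajahapa

The consonants /ð/, /h/, /p/ cannot be parsed into a legal (C)V(N) syllable (only a nasal (/m/, /n/, or /ŋ/) is licensed in coda position; onsets are limited to one consonant).
Each unlicensed consonant becomes the onset of a new syllable: /ð/ → /ða/, /h/ → /ha/, /p/ → /pa/.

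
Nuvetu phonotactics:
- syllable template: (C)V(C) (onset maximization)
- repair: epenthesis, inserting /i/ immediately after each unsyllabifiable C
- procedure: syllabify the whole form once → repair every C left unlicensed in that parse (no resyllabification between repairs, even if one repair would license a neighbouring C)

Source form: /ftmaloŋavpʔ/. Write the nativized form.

Under (C)V(C), the unsyllabifiable consonants are /f/, /t/, /p/, /ʔ/ (at most one coda consonant is licensed; onsets are limited to one consonant).
Inserting the epenthetic vowel yields /f/ → /fi/, /t/ → /ti/, /p/ → /pi/, /ʔ/ → /ʔi/.

fitimaloŋavpiʔi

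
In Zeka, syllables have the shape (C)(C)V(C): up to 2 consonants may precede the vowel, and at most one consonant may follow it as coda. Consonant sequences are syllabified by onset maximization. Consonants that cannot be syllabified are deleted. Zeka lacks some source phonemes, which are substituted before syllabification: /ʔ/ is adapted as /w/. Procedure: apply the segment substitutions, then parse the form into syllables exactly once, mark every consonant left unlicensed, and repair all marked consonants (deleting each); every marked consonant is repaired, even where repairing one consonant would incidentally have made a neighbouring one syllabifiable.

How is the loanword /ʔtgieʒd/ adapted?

Substitution: /ʔ/ → /w/, giving /wtgieʒd/.
Syllabifying with onset maximization leaves /w/, /d/ stranded (at most one coda consonant is licensed; onsets may contain at most 2 consonants).
Each unlicensed consonant is deleted: /w/, /d/.

tgieʒ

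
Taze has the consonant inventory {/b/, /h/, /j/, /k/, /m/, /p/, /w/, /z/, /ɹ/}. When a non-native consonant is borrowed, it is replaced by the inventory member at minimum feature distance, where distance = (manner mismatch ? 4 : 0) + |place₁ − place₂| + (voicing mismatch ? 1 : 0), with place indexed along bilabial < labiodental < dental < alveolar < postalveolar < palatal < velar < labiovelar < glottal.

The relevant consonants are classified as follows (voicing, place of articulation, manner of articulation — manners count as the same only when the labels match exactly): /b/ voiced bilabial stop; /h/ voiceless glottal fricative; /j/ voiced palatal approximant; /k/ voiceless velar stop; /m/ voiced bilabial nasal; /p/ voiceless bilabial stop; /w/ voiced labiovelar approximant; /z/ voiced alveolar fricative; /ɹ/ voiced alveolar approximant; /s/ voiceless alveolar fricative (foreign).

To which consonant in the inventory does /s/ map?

z

/z/ is closest: same manner (fricative), place distance 0 (alveolar→alveolar), voicing differs (+1); total 1. Next closest is /h/ at distance 5.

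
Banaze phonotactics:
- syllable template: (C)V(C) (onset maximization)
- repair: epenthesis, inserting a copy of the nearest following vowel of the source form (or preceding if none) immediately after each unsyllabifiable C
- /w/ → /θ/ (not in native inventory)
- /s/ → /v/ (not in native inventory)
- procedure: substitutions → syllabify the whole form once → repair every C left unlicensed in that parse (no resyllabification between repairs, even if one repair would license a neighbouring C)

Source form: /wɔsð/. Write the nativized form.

θɔvðɔ

Substitution: /w/ → /θ/, /s/ → /v/, giving /θɔvð/.
The consonants /ð/ cannot be parsed into a legal (C)V(C) syllable (at most one coda consonant is licensed; onsets are limited to one consonant).
Each unlicensed consonant becomes the onset of a new syllable: /ð/ → /ðɔ/.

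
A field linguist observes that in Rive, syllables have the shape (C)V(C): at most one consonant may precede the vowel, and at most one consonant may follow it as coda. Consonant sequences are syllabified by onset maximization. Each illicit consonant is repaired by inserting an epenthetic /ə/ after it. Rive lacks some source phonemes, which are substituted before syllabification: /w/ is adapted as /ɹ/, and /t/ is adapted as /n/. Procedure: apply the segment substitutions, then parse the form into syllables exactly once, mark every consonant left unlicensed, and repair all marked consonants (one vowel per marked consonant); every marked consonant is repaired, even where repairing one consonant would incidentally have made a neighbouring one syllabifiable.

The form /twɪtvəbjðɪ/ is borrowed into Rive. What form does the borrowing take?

Substitution: /t/ → /n/, /w/ → /ɹ/, giving /nɹɪnvəbjðɪ/.
Under (C)V(C), the unsyllabifiable consonants are /n/, /j/ (at most one coda consonant is licensed; onsets are limited to one consonant).
Each unlicensed consonant becomes the onset of a new syllable: /n/ → /nə/, /j/ → /jə/.

nəɹɪnvəbjəðɪ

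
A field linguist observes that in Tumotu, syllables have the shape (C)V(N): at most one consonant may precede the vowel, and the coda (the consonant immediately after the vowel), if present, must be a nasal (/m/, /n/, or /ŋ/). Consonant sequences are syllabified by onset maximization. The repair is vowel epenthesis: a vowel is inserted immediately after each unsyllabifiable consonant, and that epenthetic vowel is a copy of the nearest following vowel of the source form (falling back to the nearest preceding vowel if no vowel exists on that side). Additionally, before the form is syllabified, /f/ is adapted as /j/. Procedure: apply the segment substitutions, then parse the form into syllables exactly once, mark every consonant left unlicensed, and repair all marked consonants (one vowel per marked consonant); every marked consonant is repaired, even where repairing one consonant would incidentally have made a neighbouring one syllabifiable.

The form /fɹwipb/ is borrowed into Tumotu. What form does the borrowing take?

jiɹiwipibi

Substitution: /f/ → /j/, giving /jɹwipb/.
Under (C)V(N), the unsyllabifiable consonants are /j/, /ɹ/, /p/, /b/ (only a nasal (/m/, /n/, or /ŋ/) is licensed in coda position; onsets are limited to one consonant).
Each unlicensed consonant becomes the onset of a new syllable: /j/ → /ji/, /ɹ/ → /ɹi/, /p/ → /pi/, /b/ → /bi/.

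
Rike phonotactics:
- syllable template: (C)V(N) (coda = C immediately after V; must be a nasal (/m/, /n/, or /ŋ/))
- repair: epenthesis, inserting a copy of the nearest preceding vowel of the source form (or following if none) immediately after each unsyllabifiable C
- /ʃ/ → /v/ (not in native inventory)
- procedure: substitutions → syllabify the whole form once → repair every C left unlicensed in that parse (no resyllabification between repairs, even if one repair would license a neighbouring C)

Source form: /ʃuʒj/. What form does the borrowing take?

vuʒuju

Substitution: /ʃ/ → /v/, giving /vuʒj/.
Syllabifying with onset maximization leaves /ʒ/, /j/ stranded (only a nasal (/m/, /n/, or /ŋ/) is licensed in coda position; onsets are limited to one consonant).
Each unlicensed consonant becomes the onset of a new syllable: /ʒ/ → /ʒu/, /j/ → /ju/.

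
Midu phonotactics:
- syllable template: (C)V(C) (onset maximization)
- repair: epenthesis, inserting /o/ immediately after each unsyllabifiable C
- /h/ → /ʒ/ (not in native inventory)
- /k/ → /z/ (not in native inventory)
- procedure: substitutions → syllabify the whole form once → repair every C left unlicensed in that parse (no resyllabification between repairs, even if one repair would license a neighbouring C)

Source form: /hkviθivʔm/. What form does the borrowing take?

ʒozoviθivʔomo

Substitution: /h/ → /ʒ/, /k/ → /z/, giving /ʒzviθivʔm/.
Under (C)V(C), the unsyllabifiable consonants are /ʒ/, /z/, /ʔ/, /m/ (at most one coda consonant is licensed; onsets are limited to one consonant).
Each unlicensed consonant becomes the onset of a new syllable: /ʒ/ → /ʒo/, /z/ → /zo/, /ʔ/ → /ʔo/, /m/ → /mo/.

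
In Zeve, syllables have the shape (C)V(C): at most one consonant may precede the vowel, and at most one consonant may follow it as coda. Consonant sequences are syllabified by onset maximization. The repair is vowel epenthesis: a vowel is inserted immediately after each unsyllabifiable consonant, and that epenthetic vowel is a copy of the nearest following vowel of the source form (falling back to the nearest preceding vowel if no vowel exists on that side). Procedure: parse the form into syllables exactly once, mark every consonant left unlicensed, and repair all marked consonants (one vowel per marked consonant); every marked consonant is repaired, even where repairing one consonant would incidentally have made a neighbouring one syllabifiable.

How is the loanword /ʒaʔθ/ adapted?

ʒaʔθa

Syllabifying with onset maximization leaves /θ/ stranded (at most one coda consonant is licensed; onsets are limited to one consonant).
Inserting the epenthetic vowel yields /θ/ → /θa/.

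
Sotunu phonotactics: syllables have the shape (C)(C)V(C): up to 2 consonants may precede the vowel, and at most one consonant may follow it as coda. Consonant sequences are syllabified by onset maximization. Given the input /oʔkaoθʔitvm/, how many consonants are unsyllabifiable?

2

The consonants /v/, /m/ cannot be parsed into a legal (C)(C)V(C) syllable (at most one coda consonant is licensed; onsets may contain at most 2 consonants).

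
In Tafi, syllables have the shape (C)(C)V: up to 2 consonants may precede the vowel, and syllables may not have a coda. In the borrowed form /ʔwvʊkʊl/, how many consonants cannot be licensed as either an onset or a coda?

2

The consonants /ʔ/, /l/ cannot be parsed into a legal (C)(C)V syllable (no codas are permitted; onsets may contain at most 2 consonants).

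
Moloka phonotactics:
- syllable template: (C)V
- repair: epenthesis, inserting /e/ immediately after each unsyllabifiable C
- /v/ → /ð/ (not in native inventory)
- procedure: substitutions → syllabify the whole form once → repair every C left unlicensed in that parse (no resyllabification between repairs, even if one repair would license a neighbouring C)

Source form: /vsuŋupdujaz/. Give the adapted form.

ðesuŋupedujaze

Substitution: /v/ → /ð/, giving /ðsuŋupdujaz/.
Under (C)V, the unsyllabifiable consonants are /ð/, /p/, /z/ (no codas are permitted; onsets are limited to one consonant).
Each unlicensed consonant becomes the onset of a new syllable: /ð/ → /ðe/, /p/ → /pe/, /z/ → /ze/.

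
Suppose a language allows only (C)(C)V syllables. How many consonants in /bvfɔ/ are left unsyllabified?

1

Syllabifying with onset maximization leaves /b/ stranded (no codas are permitted; onsets may contain at most 2 consonants).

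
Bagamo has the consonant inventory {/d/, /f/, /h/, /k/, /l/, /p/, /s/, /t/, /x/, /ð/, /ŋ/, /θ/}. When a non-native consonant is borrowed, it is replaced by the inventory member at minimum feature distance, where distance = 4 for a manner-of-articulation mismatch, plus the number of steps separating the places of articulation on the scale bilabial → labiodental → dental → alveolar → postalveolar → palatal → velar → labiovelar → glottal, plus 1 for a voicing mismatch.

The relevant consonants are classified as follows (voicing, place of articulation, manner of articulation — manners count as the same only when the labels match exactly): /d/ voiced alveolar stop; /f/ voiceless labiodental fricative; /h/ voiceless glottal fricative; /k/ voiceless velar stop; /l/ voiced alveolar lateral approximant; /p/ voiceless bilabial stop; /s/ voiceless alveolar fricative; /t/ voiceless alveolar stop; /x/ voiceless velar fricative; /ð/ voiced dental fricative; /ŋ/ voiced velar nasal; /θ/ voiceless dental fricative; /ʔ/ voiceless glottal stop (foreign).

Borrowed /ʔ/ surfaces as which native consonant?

k

/k/ is closest: same manner (stop), place distance 2 (glottal→velar), same voicing; total 2. Next closest is /h/ at distance 4.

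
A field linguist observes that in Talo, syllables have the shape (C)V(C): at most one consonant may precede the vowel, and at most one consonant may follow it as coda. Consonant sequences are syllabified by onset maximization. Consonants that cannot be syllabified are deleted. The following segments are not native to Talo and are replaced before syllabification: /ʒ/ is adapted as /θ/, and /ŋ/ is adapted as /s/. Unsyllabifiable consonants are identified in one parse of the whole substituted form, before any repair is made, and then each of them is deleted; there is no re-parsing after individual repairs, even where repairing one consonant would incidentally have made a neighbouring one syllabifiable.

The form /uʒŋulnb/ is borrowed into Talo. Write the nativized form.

Substitution: /ʒ/ → /θ/, /ŋ/ → /s/, giving /uθsulnb/.
The consonants /n/, /b/ cannot be parsed into a legal (C)V(C) syllable (at most one coda consonant is licensed; onsets are limited to one consonant).
Each unlicensed consonant is deleted: /n/, /b/.

uθsul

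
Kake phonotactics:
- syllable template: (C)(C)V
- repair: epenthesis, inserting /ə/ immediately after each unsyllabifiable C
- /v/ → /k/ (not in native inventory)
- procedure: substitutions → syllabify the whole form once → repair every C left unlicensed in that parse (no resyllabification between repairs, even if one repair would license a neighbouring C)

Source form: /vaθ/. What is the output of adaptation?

Substitution: /v/ → /k/, giving /kaθ/.
The consonants /θ/ cannot be parsed into a legal (C)(C)V syllable (no codas are permitted; onsets may contain at most 2 consonants).
Inserting the epenthetic vowel yields /θ/ → /θə/.

kaθə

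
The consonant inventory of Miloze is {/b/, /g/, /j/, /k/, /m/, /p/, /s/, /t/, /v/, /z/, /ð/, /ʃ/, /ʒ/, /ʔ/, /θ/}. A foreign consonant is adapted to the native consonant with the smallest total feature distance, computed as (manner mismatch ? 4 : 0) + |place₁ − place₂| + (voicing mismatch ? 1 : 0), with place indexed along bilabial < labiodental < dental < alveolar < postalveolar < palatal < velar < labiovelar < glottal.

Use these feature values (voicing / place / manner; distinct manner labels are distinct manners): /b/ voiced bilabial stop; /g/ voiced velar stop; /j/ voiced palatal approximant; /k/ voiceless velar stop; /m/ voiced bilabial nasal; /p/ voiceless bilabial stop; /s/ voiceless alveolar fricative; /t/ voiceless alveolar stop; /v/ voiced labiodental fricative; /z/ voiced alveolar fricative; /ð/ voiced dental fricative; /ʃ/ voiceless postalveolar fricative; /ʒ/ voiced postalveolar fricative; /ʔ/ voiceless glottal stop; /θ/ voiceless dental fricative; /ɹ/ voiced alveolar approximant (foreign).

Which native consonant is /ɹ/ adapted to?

j

/j/ is closest: same manner (approximant), place distance 2 (alveolar→palatal), same voicing; total 2. Next closest is /z/ at distance 4.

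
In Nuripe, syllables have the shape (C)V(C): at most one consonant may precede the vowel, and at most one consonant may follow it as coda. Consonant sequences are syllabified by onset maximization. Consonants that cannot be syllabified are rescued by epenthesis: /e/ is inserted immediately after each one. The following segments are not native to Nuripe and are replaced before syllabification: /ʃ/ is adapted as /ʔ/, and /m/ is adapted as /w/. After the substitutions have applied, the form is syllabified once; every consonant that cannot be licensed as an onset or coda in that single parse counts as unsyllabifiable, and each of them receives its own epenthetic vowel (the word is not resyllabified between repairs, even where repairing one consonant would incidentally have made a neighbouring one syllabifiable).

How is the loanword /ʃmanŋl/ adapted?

Substitution: /ʃ/ → /ʔ/, /m/ → /w/, giving /ʔwanŋl/.
Under (C)V(C), the unsyllabifiable consonants are /ʔ/, /ŋ/, /l/ (at most one coda consonant is licensed; onsets are limited to one consonant).
Each unlicensed consonant becomes the onset of a new syllable: /ʔ/ → /ʔe/, /ŋ/ → /ŋe/, /l/ → /le/.

ʔewanŋele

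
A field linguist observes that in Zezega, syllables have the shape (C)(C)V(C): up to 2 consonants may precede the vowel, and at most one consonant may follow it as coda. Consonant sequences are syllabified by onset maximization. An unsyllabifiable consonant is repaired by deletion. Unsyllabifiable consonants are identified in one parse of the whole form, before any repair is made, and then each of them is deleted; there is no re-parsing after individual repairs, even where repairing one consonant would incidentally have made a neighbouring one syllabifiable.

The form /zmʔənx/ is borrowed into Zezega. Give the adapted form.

mʔən

Syllabifying with onset maximization leaves /z/, /x/ stranded (at most one coda consonant is licensed; onsets may contain at most 2 consonants).
Deletion applies to /z/, /x/.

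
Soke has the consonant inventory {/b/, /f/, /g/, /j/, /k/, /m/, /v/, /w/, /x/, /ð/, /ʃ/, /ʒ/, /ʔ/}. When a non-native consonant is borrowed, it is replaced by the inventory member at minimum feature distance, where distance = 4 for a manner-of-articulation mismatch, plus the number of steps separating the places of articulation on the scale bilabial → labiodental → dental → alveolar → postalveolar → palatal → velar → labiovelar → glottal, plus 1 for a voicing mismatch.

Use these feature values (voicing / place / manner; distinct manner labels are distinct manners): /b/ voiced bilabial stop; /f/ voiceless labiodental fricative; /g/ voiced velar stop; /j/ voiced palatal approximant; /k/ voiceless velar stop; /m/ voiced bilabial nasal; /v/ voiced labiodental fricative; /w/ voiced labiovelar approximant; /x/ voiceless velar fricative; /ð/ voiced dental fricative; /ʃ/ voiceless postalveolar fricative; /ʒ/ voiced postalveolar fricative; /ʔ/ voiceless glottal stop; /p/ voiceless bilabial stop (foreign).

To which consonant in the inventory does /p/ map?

/b/ is closest: same manner (stop), place distance 0 (bilabial→bilabial), voicing differs (+1); total 1. Next closest is /f/ at distance 5.

b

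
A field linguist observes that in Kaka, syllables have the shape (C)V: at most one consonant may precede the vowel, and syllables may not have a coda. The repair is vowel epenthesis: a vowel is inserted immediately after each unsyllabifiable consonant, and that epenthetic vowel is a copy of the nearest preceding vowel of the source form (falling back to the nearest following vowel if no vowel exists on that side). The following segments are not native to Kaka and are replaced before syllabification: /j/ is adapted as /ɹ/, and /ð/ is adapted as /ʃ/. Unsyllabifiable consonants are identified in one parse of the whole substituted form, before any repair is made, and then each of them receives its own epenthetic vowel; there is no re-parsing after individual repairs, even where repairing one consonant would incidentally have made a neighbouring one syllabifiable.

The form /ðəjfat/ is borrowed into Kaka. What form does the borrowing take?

Substitution: /ð/ → /ʃ/, /j/ → /ɹ/, giving /ʃəɹfat/.
Syllabifying with onset maximization leaves /ɹ/, /t/ stranded (no codas are permitted; onsets are limited to one consonant).
Inserting the epenthetic vowel yields /ɹ/ → /ɹə/, /t/ → /ta/.

ʃəɹəfata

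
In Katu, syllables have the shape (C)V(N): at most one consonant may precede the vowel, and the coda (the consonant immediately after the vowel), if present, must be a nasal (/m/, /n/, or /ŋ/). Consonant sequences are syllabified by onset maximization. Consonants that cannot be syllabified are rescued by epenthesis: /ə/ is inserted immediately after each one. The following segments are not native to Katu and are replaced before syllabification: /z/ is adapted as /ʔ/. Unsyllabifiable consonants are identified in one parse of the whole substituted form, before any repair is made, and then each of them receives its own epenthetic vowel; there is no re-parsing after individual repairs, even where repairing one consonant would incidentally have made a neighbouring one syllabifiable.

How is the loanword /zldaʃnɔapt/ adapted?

Substitution: /z/ → /ʔ/, giving /ʔldaʃnɔapt/.
Under (C)V(N), the unsyllabifiable consonants are /ʔ/, /l/, /ʃ/, /p/, /t/ (only a nasal (/m/, /n/, or /ŋ/) is licensed in coda position; onsets are limited to one consonant).
Inserting the epenthetic vowel yields /ʔ/ → /ʔə/, /l/ → /lə/, /ʃ/ → /ʃə/, /p/ → /pə/, /t/ → /tə/.

ʔələdaʃənɔapətə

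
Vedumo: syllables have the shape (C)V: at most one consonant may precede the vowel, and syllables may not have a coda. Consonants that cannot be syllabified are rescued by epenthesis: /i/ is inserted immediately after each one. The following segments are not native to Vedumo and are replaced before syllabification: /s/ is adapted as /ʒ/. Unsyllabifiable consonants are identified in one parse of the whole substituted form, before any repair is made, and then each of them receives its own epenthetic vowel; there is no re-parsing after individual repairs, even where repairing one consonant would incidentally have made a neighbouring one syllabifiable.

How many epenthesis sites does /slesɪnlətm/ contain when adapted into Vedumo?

4

After substitution the input is /ʒleʒɪnlətm/.
The unsyllabifiable consonants are /ʒ/, /n/, /t/, /m/; each receives one epenthetic vowel.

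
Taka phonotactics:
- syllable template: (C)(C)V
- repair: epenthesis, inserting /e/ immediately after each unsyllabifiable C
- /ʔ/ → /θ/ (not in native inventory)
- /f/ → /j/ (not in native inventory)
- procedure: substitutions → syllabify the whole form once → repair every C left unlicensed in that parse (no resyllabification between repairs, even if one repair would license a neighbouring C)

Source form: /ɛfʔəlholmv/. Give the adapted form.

ɛjθəlholemeve

Substitution: /f/ → /j/, /ʔ/ → /θ/, giving /ɛjθəlholmv/.
The consonants /l/, /m/, /v/ cannot be parsed into a legal (C)(C)V syllable (no codas are permitted; onsets may contain at most 2 consonants).
Inserting the epenthetic vowel yields /l/ → /le/, /m/ → /me/, /v/ → /ve/.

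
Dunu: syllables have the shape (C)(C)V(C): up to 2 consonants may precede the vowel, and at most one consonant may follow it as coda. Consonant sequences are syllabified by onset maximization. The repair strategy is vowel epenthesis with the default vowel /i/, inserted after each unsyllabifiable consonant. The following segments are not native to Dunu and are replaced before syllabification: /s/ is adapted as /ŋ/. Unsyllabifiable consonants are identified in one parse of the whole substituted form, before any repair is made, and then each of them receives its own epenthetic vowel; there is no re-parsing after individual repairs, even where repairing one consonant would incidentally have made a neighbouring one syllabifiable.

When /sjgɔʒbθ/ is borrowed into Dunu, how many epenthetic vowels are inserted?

3

After substitution the input is /ŋjgɔʒbθ/.
The unsyllabifiable consonants are /ŋ/, /b/, /θ/; each receives one epenthetic vowel.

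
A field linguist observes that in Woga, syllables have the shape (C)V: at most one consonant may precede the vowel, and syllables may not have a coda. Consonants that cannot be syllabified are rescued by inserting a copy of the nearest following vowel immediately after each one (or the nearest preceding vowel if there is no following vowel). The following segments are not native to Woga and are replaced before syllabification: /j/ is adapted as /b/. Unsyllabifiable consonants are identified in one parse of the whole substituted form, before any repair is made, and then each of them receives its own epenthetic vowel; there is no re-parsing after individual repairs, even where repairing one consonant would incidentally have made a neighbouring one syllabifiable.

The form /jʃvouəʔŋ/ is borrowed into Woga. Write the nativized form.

Substitution: /j/ → /b/, giving /bʃvouəʔŋ/.
The consonants /b/, /ʃ/, /ʔ/, /ŋ/ cannot be parsed into a legal (C)V syllable (no codas are permitted; onsets are limited to one consonant).
Inserting the epenthetic vowel yields /b/ → /bo/, /ʃ/ → /ʃo/, /ʔ/ → /ʔə/, /ŋ/ → /ŋə/.

boʃovouəʔəŋə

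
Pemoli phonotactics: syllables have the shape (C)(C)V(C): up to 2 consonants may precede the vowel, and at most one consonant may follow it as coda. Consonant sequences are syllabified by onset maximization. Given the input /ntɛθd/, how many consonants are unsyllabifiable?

The consonants /d/ cannot be parsed into a legal (C)(C)V(C) syllable (at most one coda consonant is licensed; onsets may contain at most 2 consonants).

1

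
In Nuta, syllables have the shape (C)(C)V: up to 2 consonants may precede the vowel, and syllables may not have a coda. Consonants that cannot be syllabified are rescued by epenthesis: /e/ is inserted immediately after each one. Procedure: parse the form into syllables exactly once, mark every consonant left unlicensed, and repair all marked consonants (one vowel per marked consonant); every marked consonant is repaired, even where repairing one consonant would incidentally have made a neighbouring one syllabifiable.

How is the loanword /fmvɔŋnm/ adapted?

femvɔŋeneme

Syllabifying with onset maximization leaves /f/, /ŋ/, /n/, /m/ stranded (no codas are permitted; onsets may contain at most 2 consonants).
Epenthesis after each stranded consonant: /f/ → /fe/, /ŋ/ → /ŋe/, /n/ → /ne/, /m/ → /me/.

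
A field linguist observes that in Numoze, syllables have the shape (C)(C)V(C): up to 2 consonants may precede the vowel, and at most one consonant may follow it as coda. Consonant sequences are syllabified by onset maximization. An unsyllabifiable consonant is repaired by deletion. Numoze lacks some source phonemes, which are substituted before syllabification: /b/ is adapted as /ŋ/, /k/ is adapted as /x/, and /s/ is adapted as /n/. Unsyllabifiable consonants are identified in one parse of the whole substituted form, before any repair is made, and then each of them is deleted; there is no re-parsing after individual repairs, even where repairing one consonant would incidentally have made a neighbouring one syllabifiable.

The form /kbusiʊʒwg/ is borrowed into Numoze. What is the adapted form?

Substitution: /k/ → /x/, /b/ → /ŋ/, /s/ → /n/, giving /xŋuniʊʒwg/.
Syllabifying with onset maximization leaves /w/, /g/ stranded (at most one coda consonant is licensed; onsets may contain at most 2 consonants).
Deletion applies to /w/, /g/.

xŋuniʊʒ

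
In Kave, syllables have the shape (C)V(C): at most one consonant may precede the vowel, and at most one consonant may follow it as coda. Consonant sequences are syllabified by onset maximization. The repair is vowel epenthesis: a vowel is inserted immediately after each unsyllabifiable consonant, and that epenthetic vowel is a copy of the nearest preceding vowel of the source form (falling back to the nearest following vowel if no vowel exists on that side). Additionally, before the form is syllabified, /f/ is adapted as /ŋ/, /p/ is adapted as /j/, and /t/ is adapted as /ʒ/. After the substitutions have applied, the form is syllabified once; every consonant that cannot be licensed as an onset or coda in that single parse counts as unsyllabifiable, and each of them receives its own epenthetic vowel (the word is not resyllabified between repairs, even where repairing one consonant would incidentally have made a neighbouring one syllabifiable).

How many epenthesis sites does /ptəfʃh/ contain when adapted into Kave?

After substitution the input is /jʒəŋʃh/.
The unsyllabifiable consonants are /j/, /ʃ/, /h/; each receives one epenthetic vowel.

3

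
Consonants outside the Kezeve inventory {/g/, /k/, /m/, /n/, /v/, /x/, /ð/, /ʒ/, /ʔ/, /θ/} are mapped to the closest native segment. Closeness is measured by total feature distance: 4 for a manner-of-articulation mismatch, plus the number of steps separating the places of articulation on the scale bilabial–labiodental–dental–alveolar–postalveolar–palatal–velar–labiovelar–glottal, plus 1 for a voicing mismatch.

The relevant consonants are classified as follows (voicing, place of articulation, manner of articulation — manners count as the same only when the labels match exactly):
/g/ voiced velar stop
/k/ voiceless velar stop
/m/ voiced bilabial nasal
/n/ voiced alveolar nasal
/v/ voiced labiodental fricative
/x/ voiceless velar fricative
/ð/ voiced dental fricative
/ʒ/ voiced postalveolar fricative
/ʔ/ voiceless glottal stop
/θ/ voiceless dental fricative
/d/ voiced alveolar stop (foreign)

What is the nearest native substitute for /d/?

g

/g/ is closest: same manner (stop), place distance 3 (alveolar→velar), same voicing; total 3. Next closest is /k/ at distance 4.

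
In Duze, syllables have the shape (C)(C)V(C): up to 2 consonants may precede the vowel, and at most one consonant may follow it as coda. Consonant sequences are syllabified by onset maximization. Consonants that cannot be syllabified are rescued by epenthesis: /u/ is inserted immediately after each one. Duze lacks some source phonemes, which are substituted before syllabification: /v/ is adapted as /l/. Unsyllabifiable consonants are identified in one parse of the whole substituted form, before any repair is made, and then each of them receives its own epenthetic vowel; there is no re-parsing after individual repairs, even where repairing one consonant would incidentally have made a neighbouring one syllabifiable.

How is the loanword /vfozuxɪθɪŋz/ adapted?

lfozuxɪθɪŋzu

Substitution: /v/ → /l/, giving /lfozuxɪθɪŋz/.
Under (C)(C)V(C), the unsyllabifiable consonants are /z/ (at most one coda consonant is licensed; onsets may contain at most 2 consonants).
Epenthesis after each stranded consonant: /z/ → /zu/.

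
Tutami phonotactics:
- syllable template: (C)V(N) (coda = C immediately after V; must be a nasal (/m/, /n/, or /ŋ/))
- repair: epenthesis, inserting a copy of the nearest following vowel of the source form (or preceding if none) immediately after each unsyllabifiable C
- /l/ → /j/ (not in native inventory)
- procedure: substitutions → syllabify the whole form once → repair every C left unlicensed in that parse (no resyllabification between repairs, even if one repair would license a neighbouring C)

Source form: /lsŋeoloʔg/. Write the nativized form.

Substitution: /l/ → /j/, giving /jsŋeojoʔg/.
Syllabifying with onset maximization leaves /j/, /s/, /ʔ/, /g/ stranded (only a nasal (/m/, /n/, or /ŋ/) is licensed in coda position; onsets are limited to one consonant).
Each unlicensed consonant becomes the onset of a new syllable: /j/ → /je/, /s/ → /se/, /ʔ/ → /ʔo/, /g/ → /go/.

jeseŋeojoʔogo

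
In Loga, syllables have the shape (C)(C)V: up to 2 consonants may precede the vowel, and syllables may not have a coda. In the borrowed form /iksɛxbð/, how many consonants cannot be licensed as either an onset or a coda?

Under (C)(C)V, the unsyllabifiable consonants are /x/, /b/, /ð/ (no codas are permitted; onsets may contain at most 2 consonants).

3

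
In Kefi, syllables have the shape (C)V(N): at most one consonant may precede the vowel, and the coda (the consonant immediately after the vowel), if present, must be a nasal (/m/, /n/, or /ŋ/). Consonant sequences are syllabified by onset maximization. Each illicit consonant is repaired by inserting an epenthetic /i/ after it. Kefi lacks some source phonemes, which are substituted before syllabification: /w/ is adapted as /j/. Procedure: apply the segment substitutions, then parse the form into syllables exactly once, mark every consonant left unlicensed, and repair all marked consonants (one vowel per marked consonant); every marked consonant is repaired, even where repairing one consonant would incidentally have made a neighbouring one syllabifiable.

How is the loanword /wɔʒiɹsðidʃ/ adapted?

jɔʒiɹisiðidiʃi

Substitution: /w/ → /j/, giving /jɔʒiɹsðidʃ/.
Under (C)V(N), the unsyllabifiable consonants are /ɹ/, /s/, /d/, /ʃ/ (only a nasal (/m/, /n/, or /ŋ/) is licensed in coda position; onsets are limited to one consonant).
Epenthesis after each stranded consonant: /ɹ/ → /ɹi/, /s/ → /si/, /d/ → /di/, /ʃ/ → /ʃi/.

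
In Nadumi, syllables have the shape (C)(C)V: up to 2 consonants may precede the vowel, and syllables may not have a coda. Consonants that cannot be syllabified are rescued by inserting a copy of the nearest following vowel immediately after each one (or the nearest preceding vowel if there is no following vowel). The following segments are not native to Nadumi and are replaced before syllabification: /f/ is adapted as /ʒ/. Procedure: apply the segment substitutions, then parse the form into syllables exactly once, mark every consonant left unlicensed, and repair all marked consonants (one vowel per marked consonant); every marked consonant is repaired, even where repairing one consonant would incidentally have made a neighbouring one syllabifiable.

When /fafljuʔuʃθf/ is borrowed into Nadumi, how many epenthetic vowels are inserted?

After substitution the input is /ʒaʒljuʔuʃθʒ/.
The unsyllabifiable consonants are /ʒ/, /ʃ/, /θ/, /ʒ/; each receives one epenthetic vowel.

4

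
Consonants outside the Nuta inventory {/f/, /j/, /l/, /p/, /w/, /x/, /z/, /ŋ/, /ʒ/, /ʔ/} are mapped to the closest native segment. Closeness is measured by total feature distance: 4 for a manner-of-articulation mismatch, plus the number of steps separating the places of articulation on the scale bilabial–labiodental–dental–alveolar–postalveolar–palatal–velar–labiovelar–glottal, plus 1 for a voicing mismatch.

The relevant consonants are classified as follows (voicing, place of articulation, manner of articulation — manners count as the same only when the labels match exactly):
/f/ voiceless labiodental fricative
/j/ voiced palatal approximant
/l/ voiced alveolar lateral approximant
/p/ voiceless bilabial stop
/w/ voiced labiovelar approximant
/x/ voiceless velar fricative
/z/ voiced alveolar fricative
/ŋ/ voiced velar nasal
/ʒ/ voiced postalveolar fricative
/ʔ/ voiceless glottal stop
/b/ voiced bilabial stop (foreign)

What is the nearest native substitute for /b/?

/p/ is closest: same manner (stop), place distance 0 (bilabial→bilabial), voicing differs (+1); total 1. Next closest is /f/ at distance 6.

p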